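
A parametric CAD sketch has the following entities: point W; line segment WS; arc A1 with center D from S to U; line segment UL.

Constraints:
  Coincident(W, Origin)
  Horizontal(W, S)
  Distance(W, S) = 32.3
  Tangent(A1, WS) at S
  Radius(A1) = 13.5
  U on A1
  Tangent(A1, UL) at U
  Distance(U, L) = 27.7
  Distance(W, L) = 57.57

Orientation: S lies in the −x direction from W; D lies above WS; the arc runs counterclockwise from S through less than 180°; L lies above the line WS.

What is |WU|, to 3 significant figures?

30.1

W is at the origin; WS is horizontal with |WS| = 32.3 and S on the −x side, so S = (-32.3, 0.00). A1 meets WS tangentially, so DS is at right angles to WS, so D = S + (0, 13.5) = (-32.3, 13.5). Since DU ⟂ UL (tangency), |DL| = √(13.5² + 27.7²) = 30.8 regardless of where U sits on A1. So L lies on both circle(W, 57.57) and circle(D, 30.8); the above-WS intersection is L = (-37.2, 43.9). U is the foot of the tangent from L: U = (-21.3, 21.3).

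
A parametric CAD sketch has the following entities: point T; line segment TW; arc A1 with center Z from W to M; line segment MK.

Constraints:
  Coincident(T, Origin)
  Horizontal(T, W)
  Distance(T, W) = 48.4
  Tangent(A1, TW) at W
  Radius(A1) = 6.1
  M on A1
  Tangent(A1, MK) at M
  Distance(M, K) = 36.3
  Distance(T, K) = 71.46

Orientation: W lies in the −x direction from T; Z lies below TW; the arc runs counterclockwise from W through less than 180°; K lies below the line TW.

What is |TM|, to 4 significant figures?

54.75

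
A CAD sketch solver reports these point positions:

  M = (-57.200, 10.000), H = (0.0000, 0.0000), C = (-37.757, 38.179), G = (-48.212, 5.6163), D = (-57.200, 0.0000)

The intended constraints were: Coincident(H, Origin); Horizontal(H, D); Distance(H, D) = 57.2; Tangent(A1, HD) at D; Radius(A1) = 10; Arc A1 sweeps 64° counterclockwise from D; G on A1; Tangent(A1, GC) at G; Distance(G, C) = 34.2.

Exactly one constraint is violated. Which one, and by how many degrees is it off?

Tangent(A1, GC) at G — off by 8.20°.

H = (0.00, 0.00) ✓; H.y = 0.00, D.y = 0.00 ✓; |HD| = 57.20 ✓; ∠(MD, DH) = 90.00° ✓; |MD| = 10.00 ✓; bearing(M→G) − bearing(M→D) = 64.00° ✓; |MG| = 10.00 ✓; ∠(MG, GC) = 81.80° ✗; |GC| = 34.20 ✓.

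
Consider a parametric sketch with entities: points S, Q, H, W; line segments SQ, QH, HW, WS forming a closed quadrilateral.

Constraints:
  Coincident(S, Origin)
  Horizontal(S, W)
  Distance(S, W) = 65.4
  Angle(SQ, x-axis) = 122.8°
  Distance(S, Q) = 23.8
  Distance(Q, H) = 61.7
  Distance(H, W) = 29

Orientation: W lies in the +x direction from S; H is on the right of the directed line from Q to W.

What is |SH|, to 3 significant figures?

41.4

S is at the origin; S and W share the same y with |SW| = 65.4 and W in +x, so W = (65.4, 0). SQ runs at 122.8° with |SQ| = 23.8, so Q = (-12.9, 20.0). H is determined by |QH| = 61.7 and |HW| = 29.0 together: it lies at the intersection of circle(Q, 61.7) and circle(W, 29.0). With |QW| = 80.8, the foot of the radical line on QW is 58.8 from Q and the perpendicular offset is √(61.7² − 58.8²) = 18.8. Taking the right-of-QW solution: H = (39.4, -12.8).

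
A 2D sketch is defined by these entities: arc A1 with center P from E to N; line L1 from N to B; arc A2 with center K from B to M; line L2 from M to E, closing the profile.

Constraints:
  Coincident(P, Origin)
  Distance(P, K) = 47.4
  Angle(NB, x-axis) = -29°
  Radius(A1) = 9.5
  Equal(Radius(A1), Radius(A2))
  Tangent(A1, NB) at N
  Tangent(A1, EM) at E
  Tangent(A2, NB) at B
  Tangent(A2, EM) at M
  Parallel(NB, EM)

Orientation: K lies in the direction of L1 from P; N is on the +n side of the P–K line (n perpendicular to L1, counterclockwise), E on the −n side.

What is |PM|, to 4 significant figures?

48.34

The slot axis is L1's direction at -29.0°, so u = (cos -29.0°, sin -29.0°) = (0.8746, -0.4848) and n = (−sin -29.0°, cos -29.0°) = (0.4848, 0.8746). P is at the origin and K lies 47.4 along u from P, so K = 47.4·u = (41.46, -22.98). Tangency of A1 to both parallel lines with radius 9.5 puts N and E at P ± 9.5·n: N = (4.606, 8.309), E = (-4.606, -8.309). Equal radii place B and M the same way about K: B = K + 9.5·n = (46.06, -14.67), M = K − 9.5·n = (36.85, -31.29). Then |PM| = |M − P| = 48.34.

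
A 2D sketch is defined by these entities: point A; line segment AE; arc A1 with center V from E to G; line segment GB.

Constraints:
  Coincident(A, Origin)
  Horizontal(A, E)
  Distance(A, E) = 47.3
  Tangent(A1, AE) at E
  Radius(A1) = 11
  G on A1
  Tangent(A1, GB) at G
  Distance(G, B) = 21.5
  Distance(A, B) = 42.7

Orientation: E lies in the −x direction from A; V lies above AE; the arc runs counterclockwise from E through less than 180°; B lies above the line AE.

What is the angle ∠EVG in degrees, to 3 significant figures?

75.5°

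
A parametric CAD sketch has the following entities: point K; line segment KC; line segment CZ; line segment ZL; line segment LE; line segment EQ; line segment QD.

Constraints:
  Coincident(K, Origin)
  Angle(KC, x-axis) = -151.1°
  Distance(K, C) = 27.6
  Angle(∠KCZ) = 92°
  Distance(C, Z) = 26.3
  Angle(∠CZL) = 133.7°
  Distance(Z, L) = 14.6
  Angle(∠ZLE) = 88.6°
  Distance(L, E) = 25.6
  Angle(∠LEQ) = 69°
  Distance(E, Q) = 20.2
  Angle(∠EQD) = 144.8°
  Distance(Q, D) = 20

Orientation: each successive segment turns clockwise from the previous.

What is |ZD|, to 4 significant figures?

15.45

K is at the origin; KC runs at -151.1° with length 27.6, so C = (-24.16, -13.34). ∠KCZ = 92.0° gives CZ at 120.9° from the x-axis; with |CZ| = 26.3, Z = (-37.67, 9.229). ∠CZL = 133.7° gives ZL at 74.60° from the x-axis; with |ZL| = 14.6, L = (-33.79, 23.30). ∠ZLE = 88.6° gives LE at -16.80° from the x-axis; with |LE| = 25.6, E = (-9.284, 15.91). ∠LEQ = 69.0° gives EQ at -127.8° from the x-axis; with |EQ| = 20.2, Q = (-21.67, -0.05604). ∠EQD = 144.8° gives QD at -163.0° from the x-axis; with |QD| = 20.0, D = (-40.79, -5.903). Then |ZD| = |D − Z| = 15.45.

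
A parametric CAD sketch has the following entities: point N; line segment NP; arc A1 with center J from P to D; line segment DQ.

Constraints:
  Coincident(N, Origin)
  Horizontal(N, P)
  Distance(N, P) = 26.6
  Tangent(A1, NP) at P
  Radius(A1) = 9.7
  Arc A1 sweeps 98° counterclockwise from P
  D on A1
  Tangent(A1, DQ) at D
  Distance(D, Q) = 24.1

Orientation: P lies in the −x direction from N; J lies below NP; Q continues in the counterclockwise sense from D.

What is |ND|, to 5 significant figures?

37.854

N is at the origin; N and P share the same y with |NP| = 26.6 and P on the −x side, so P = (-26.600, 0.0000). The tangent condition forces JP to be normal to NP, so J = P + (0, -9.7) = (-26.600, -9.7000). On A1, P sits at bearing 90° from J; a 98° counterclockwise sweep puts D at bearing 188°, so D = J + 9.7·(cos 188°, sin 188°) = (-36.206, -11.050). Then |ND| = |D − N| = 37.854.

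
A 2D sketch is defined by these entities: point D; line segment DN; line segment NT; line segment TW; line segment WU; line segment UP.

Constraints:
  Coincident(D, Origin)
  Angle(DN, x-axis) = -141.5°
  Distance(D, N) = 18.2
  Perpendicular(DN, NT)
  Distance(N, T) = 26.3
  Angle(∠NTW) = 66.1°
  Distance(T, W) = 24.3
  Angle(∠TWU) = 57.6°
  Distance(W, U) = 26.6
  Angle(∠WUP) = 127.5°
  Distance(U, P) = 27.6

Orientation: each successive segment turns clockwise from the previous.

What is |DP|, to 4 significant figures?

45.49

D is at the origin; DN runs at -141.5° with length 18.2, so N = (-14.24, -11.33). The perpendicularity gives NT at right angles to DN, so NT runs at 128.5°; with |NT| = 26.3, T = (-30.62, 9.253). ∠NTW = 66.1° gives TW at 14.60° from the x-axis; with |TW| = 24.3, W = (-7.100, 15.38). ∠TWU = 57.6° gives WU at -107.8° from the x-axis; with |WU| = 26.6, U = (-15.23, -9.949). ∠WUP = 127.5° gives UP at -160.3° from the x-axis; with |UP| = 27.6, P = (-41.22, -19.25). Then |DP| = |P − D| = 45.49.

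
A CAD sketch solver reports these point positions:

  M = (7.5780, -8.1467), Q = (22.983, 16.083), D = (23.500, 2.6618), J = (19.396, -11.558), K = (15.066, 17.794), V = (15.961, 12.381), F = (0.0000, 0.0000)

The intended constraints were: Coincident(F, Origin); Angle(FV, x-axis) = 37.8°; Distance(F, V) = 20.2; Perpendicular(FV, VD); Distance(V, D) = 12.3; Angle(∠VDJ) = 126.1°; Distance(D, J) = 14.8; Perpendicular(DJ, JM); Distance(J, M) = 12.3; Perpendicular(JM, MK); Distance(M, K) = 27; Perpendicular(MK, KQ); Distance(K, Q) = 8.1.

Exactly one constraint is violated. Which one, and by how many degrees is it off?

Perpendicular(MK, KQ) — off by 3.91°.

F = (0.00, 0.00) ✓; FV at 37.80° ✓; |FV| = 20.20 ✓; ∠(FV, VD) = 90.00° ✓; |VD| = 12.30 ✓; ∠VDJ = 126.1° ✓; |DJ| = 14.80 ✓; ∠(DJ, JM) = 90.00° ✓; |JM| = 12.30 ✓; ∠(JM, MK) = 90.00° ✓; |MK| = 27.00 ✓; ∠(MK, KQ) = 86.09° ✗; |KQ| = 8.100 ✓.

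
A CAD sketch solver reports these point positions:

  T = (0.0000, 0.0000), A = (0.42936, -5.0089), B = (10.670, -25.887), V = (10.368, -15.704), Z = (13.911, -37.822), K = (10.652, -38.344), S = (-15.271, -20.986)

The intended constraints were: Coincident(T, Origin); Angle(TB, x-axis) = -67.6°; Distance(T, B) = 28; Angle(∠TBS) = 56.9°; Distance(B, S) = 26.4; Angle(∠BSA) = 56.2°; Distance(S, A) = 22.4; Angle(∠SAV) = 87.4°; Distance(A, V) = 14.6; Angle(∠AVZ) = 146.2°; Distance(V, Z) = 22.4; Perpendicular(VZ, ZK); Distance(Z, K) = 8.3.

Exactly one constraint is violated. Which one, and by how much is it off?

Distance(Z, K) = 8.3 — off by 5.00.

T = (0.00, 0.00) ✓; TB at -67.60° ✓; |TB| = 28.00 ✓; ∠TBS = 56.90° ✓; |BS| = 26.40 ✓; ∠BSA = 56.20° ✓; |SA| = 22.40 ✓; ∠SAV = 87.40° ✓; |AV| = 14.60 ✓; ∠AVZ = 146.2° ✓; |VZ| = 22.40 ✓; ∠(VZ, ZK) = 90.00° ✓; |ZK| = 3.301 ✗.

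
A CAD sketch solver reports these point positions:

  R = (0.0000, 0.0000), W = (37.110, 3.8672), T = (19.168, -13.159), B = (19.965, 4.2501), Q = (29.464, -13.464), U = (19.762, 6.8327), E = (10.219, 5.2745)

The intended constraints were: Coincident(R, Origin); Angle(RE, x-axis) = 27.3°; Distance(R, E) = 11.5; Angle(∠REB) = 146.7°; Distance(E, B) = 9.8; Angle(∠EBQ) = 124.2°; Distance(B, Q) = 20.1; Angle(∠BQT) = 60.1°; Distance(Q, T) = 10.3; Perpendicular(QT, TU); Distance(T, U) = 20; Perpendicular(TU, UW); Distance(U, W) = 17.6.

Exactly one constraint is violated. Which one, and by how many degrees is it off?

Perpendicular(TU, UW) — off by 8.00°.

R = (0.00, 0.00) ✓; RE at 27.30° ✓; |RE| = 11.50 ✓; ∠REB = 146.7° ✓; |EB| = 9.800 ✓; ∠EBQ = 124.2° ✓; |BQ| = 20.10 ✓; ∠BQT = 60.10° ✓; |QT| = 10.30 ✓; ∠(QT, TU) = 90.01° ✓; |TU| = 20.00 ✓; ∠(TU, UW) = 98.00° ✗; |UW| = 17.60 ✓.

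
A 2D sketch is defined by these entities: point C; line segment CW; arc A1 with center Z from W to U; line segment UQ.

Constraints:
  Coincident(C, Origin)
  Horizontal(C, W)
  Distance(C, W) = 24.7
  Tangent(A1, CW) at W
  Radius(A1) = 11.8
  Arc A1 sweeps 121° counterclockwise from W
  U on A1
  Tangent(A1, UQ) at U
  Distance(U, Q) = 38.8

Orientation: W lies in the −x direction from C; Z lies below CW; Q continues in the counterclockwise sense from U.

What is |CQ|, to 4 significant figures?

53.24

On A1, W sits at bearing 90° from Z; a 121° counterclockwise sweep puts U at bearing 211°, so U = Z + 11.8·(cos 211°, sin 211°) = (-34.81, -17.88). The tangent condition forces ZU to be normal to UQ, so UQ runs along (−sin 211°, cos 211°); with |UQ| = 38.8, Q = (-14.83, -51.14). Then |CQ| = |Q − C| = 53.24.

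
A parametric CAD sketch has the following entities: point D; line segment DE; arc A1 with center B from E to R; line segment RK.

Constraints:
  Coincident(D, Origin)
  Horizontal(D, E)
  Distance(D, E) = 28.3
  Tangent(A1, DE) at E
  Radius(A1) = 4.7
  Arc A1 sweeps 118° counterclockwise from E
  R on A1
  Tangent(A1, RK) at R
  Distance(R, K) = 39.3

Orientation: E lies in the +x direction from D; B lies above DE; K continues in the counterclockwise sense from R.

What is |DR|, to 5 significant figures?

33.177

D is at the origin; D and E share the same y with |DE| = 28.3 and E on the +x side, so E = (28.300, 0.0000). A1 meets DE tangentially, so BE is at right angles to DE, so B = E + (0, 4.7) = (28.300, 4.7000). On A1, E sits at bearing -90° from B; a 118° counterclockwise sweep puts R at bearing 28°, so R = B + 4.7·(cos 28°, sin 28°) = (32.450, 6.9065). Then |DR| = |R − D| = 33.177.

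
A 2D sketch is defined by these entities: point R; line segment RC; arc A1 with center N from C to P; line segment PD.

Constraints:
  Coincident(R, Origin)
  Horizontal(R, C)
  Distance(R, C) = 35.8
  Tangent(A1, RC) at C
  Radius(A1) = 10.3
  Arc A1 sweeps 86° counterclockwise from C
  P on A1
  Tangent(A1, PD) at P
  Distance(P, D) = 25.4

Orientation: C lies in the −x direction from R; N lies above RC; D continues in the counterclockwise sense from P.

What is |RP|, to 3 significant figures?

27.3

R is at the origin; RC is horizontal with |RC| = 35.8 and C on the −x side, so C = (-35.8, 0.00). A1 meets RC tangentially, so NC is at right angles to RC, so N = C + (0, 10.3) = (-35.8, 10.3). On A1, C sits at bearing -90° from N; an 86° counterclockwise sweep puts P at bearing -4°, so P = N + 10.3·(cos -4°, sin -4°) = (-25.5, 9.58). Then |RP| = |P − R| = 27.3.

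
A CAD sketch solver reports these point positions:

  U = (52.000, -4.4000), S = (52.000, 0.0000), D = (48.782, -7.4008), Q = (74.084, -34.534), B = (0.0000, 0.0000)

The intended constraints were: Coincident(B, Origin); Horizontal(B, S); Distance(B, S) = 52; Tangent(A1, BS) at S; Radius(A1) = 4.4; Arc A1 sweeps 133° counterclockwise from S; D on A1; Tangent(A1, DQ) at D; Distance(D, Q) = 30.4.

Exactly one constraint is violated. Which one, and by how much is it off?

Distance(D, Q) = 30.4 — off by 6.70.

B = (0.00, 0.00) ✓; B.y = 0.00, S.y = 0.00 ✓; |BS| = 52.00 ✓; ∠(US, SB) = 90.00° ✓; |US| = 4.400 ✓; bearing(U→D) − bearing(U→S) = 133.0° ✓; |UD| = 4.400 ✓; ∠(UD, DQ) = 90.00° ✓; |DQ| = 37.10 ✗.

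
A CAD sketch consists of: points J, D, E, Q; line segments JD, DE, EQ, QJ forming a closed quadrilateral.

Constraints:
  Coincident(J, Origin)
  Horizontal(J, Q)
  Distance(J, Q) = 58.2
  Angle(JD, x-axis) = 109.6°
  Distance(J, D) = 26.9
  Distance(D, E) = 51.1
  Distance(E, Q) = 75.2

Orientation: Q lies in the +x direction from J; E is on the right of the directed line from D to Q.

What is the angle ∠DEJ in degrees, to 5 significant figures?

22.084°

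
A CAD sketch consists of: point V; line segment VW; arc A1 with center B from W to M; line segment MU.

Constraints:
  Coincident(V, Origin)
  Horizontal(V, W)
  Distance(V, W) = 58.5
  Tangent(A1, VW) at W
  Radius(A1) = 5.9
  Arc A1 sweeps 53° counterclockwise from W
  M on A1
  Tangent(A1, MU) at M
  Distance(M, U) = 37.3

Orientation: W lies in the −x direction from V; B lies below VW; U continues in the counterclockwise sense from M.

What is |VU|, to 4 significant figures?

91.49

V is at the origin; VW is horizontal with |VW| = 58.5 and W on the −x side, so W = (-58.50, 0.000). Tangency of A1 to VW means the radius BW is perpendicular to VW, so B = W + (0, -5.9) = (-58.50, -5.900). On A1, W sits at bearing 90° from B; a 53° counterclockwise sweep puts M at bearing 143°, so M = B + 5.9·(cos 143°, sin 143°) = (-63.21, -2.349). The tangent condition forces BM to be normal to MU, so MU runs along (−sin 143°, cos 143°); with |MU| = 37.3, U = (-85.66, -32.14). Then |VU| = |U − V| = 91.49.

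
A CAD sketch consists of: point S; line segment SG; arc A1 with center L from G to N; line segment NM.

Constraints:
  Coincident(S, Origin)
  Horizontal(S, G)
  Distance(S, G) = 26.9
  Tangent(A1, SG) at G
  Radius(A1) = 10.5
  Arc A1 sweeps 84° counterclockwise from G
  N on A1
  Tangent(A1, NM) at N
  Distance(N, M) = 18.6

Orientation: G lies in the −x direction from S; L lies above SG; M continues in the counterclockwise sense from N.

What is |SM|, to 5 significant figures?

31.450

S is at the origin; S and G share the same y with |SG| = 26.9 and G on the −x side, so G = (-26.900, 0.0000). Since A1 is tangent to SG there, LG ⟂ SG, so L = G + (0, 10.5) = (-26.900, 10.500). On A1, G sits at bearing -90° from L; an 84° counterclockwise sweep puts N at bearing -6°, so N = L + 10.5·(cos -6°, sin -6°) = (-16.458, 9.4025). Tangency of A1 to NM means the radius LN is perpendicular to NM, so NM runs along (−sin -6°, cos -6°); with |NM| = 18.6, M = (-14.513, 27.901). Then |SM| = |M − S| = 31.450.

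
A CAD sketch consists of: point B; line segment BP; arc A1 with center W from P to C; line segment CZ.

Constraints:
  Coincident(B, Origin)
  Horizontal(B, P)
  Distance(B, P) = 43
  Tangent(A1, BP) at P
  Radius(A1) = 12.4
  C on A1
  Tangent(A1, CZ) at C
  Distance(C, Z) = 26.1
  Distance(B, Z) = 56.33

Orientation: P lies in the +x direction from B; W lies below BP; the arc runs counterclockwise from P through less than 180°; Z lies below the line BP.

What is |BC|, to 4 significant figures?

34.99

B is at the origin; B and P share the same y with |BP| = 43.0 and P on the +x side, so P = (43.00, 0.000). Tangency of A1 to BP means the radius WP is perpendicular to BP, so W = P + (0, -12.4) = (43.00, -12.40). Since WC ⟂ CZ (tangency), |WZ| = √(12.4² + 26.1²) = 28.90 regardless of where C sits on A1. So Z lies on both circle(B, 56.33) and circle(W, 28.90); the below-BP intersection is Z = (38.66, -40.97). C is the foot of the tangent from Z: C = (31.13, -15.98).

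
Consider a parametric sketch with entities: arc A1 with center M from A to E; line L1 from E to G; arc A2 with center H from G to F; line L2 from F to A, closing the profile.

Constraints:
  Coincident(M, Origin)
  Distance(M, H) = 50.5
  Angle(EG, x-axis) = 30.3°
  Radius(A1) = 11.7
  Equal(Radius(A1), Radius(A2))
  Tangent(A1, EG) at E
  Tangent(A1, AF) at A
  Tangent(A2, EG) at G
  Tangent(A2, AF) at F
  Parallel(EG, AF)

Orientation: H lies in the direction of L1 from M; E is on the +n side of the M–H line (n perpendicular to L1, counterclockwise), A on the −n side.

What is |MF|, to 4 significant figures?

51.84

The slot axis is L1's direction at 30.3°, so u = (cos 30.3°, sin 30.3°) = (0.8634, 0.5045) and n = (−sin 30.3°, cos 30.3°) = (-0.5045, 0.8634). M is at the origin and H lies 50.5 along u from M, so H = 50.5·u = (43.60, 25.48). Tangency of A1 to both parallel lines with radius 11.7 puts E and A at M ± 11.7·n: E = (-5.903, 10.10), A = (5.903, -10.10). Equal radii place G and F the same way about H: G = H + 11.7·n = (37.70, 35.58), F = H − 11.7·n = (49.50, 15.38). Then |MF| = |F − M| = 51.84.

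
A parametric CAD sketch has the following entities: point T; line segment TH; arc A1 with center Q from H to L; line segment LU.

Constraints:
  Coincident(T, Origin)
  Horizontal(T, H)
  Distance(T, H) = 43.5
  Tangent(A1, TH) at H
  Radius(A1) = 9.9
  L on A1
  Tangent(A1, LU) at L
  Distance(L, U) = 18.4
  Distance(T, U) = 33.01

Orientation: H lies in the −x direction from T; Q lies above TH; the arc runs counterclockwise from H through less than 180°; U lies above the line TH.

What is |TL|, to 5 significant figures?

35.299

Checks: |QL| = 9.900 ✓; ∠(QL, LU) = 90.00° ✓; |LU| = 18.40 ✓; |TU| = 33.01 ✓.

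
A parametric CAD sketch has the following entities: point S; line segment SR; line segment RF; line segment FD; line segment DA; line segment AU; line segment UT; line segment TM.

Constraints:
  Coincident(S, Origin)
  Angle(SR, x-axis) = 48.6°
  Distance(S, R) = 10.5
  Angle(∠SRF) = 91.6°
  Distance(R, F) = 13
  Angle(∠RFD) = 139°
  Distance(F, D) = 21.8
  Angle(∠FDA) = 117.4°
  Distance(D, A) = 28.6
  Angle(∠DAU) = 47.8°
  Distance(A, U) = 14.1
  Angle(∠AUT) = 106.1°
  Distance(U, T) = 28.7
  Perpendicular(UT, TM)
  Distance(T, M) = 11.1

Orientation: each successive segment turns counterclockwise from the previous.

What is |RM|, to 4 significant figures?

44.45

S is at the origin; SR runs at 48.6° with length 10.5, so R = (6.944, 7.876). ∠SRF = 91.6° gives RF at 137.0° from the x-axis; with |RF| = 13.0, F = (-2.564, 16.74). ∠RFD = 139.0° gives FD at 178.0° from the x-axis; with |FD| = 21.8, D = (-24.35, 17.50). ∠FDA = 117.4° gives DA at -119.4° from the x-axis; with |DA| = 28.6, A = (-38.39, -7.414). ∠DAU = 47.8° gives AU at 12.80° from the x-axis; with |AU| = 14.1, U = (-24.64, -4.290). ∠AUT = 106.1° gives UT at 86.70° from the x-axis; with |UT| = 28.7, T = (-22.99, 24.36). UT is perpendicular to TM, so TM runs at 176.7°; with |TM| = 11.1, M = (-34.07, 25.00). Then |RM| = |M − R| = 44.45.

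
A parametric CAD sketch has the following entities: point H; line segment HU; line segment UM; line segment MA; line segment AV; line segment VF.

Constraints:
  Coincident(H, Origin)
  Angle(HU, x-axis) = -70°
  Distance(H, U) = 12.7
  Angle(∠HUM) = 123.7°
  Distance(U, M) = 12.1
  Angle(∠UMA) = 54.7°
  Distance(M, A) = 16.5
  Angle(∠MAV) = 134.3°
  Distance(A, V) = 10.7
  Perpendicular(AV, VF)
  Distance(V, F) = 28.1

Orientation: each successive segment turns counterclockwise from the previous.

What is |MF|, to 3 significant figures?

27.6

∠MAV = 134.3° gives AV at 157° from the x-axis; with |AV| = 10.7, V = (0.154, 4.67). The perpendicularity gives VF at right angles to AV, so VF runs at -113°; with |VF| = 28.1, F = (-10.7, -21.3). Then |MF| = |F − M| = 27.6.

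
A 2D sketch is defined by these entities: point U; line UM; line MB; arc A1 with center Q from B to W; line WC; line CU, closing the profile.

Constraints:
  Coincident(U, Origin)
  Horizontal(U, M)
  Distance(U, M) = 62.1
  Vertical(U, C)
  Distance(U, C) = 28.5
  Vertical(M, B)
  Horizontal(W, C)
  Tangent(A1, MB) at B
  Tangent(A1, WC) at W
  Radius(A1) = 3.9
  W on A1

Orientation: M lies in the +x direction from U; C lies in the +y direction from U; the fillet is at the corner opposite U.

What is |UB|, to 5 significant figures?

66.795

U is at the origin; UM is horizontal with |UM| = 62.1 and M on the +x side, so M = (62.100, 0.0000). U and C share the same x with |UC| = 28.5 and C on the +y side, so C = (0.0000, 28.500). The virtual corner opposite U is at (62.100, 28.500). A1 meets MB tangentially, so QB is at right angles to MB and since A1 is tangent to WC there, QW ⟂ WC, with radius 3.9, so the center Q sits 3.9 in from both sides at Q = (58.200, 24.600). That places the tangent points at B = (62.100, 24.600) on MB and W = (58.200, 28.500) on WC. Then |UB| = |B − U| = 66.795.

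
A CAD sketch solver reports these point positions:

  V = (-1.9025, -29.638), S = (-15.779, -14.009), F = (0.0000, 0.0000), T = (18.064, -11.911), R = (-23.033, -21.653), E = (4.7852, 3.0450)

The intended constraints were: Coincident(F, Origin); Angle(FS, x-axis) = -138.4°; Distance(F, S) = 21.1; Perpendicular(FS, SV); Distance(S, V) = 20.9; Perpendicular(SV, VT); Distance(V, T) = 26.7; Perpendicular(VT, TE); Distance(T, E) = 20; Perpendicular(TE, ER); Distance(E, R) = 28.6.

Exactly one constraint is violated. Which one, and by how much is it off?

Distance(E, R) = 28.6 — off by 8.60.

F = (0.00, 0.00) ✓; FS at -138.4° ✓; |FS| = 21.10 ✓; ∠(FS, SV) = 90.00° ✓; |SV| = 20.90 ✓; ∠(SV, VT) = 90.00° ✓; |VT| = 26.70 ✓; ∠(VT, TE) = 90.00° ✓; |TE| = 20.00 ✓; ∠(TE, ER) = 90.00° ✓; |ER| = 37.20 ✗.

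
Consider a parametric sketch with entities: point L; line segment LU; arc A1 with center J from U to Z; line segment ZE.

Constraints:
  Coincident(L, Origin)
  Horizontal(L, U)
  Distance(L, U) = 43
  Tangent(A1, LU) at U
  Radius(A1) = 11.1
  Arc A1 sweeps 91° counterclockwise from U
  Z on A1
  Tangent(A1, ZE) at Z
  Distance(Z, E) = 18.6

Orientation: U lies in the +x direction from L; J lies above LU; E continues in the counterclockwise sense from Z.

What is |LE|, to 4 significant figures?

61.52

On A1, U sits at bearing -90° from J; a 91° counterclockwise sweep puts Z at bearing 1°, so Z = J + 11.1·(cos 1°, sin 1°) = (54.10, 11.29). The tangent condition forces JZ to be normal to ZE, so ZE runs along (−sin 1°, cos 1°); with |ZE| = 18.6, E = (53.77, 29.89). Then |LE| = |E − L| = 61.52.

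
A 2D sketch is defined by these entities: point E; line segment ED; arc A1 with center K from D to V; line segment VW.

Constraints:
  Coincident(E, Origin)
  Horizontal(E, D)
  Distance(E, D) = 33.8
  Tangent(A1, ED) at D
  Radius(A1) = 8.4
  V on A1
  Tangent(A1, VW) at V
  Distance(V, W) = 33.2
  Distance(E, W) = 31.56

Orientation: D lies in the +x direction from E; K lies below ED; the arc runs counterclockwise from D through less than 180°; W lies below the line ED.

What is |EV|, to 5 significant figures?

27.183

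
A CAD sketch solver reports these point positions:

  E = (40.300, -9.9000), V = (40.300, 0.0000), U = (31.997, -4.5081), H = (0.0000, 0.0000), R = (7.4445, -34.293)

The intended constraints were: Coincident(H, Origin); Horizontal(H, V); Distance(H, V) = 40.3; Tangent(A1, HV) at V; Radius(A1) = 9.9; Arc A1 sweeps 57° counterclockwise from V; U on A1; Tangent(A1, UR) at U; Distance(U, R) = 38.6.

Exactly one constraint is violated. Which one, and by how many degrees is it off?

Tangent(A1, UR) at U — off by 6.50°.

H = (0.00, 0.00) ✓; H.y = 0.00, V.y = 0.00 ✓; |HV| = 40.30 ✓; ∠(EV, VH) = 90.00° ✓; |EV| = 9.900 ✓; bearing(E→U) − bearing(E→V) = 57.00° ✓; |EU| = 9.900 ✓; ∠(EU, UR) = 96.50° ✗; |UR| = 38.60 ✓.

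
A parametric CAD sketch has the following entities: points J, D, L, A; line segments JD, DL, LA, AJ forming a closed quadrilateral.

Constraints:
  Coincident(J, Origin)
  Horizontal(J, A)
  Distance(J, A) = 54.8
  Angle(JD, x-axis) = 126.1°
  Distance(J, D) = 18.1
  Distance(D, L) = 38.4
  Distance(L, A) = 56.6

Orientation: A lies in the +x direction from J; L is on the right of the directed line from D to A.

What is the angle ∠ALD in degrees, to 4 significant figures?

87.64°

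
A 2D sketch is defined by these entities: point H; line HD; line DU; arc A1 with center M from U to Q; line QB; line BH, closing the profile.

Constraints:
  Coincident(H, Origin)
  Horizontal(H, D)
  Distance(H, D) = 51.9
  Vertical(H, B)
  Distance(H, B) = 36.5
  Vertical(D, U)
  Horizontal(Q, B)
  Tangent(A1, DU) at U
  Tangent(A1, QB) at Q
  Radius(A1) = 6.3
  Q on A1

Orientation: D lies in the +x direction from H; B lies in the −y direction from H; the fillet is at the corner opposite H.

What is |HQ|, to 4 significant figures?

58.41

H is at the origin; HD is horizontal with |HD| = 51.9 and D on the +x side, so D = (51.90, 0.000). H and B share the same x with |HB| = 36.5 and B on the −y side, so B = (0.000, -36.50). The virtual corner opposite H is at (51.90, -36.50). Tangency of A1 to DU means the radius MU is perpendicular to DU and the tangent condition forces MQ to be normal to QB, with radius 6.3, so the center M sits 6.3 in from both sides at M = (45.60, -30.20). That places the tangent points at U = (51.90, -30.20) on DU and Q = (45.60, -36.50) on QB. Then |HQ| = |Q − H| = 58.41.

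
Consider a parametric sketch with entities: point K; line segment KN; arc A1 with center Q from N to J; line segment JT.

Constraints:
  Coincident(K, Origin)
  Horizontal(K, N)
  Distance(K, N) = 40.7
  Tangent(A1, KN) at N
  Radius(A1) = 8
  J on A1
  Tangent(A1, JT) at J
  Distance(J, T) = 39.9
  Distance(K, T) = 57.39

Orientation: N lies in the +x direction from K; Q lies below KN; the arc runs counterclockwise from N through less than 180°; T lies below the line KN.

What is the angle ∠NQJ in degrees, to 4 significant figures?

88.81°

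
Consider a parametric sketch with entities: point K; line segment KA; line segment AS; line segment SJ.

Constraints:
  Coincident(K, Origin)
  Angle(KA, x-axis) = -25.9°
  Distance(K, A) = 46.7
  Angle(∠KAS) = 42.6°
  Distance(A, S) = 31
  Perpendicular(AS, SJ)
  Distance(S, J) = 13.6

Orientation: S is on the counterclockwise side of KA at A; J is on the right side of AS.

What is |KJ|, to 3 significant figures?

45.3

K is at the origin; KA runs at -25.9° with length 46.7, so A = 46.7·(cos -25.9°, sin -25.9°) = (42.0, -20.4). ∠KAS = 42.6°, so AS runs at -25.9° + (180° − 42.6°) = 112° from the x-axis; with |AS| = 31.0, S = A + 31.0·(cos 112°, sin 112°) = (30.6, 8.44). The perpendicularity gives SJ at right angles to AS; with |SJ| = 13.6 on the right of AS, J = S + 13.6·(0.930, 0.367) = (43.3, 13.4). Then |KJ| = |J − K| = 45.3.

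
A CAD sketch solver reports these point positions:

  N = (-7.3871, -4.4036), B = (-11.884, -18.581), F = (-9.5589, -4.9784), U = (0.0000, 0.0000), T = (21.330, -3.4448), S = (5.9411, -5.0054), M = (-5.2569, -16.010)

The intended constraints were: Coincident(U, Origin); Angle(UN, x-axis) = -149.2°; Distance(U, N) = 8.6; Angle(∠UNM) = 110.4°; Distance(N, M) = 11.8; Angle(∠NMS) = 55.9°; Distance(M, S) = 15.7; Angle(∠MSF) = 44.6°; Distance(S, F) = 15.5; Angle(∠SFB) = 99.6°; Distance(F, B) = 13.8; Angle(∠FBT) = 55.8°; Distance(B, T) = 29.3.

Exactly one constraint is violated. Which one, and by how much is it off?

Distance(B, T) = 29.3 — off by 7.20.

U = (0.00, 0.00) ✓; UN at -149.2° ✓; |UN| = 8.600 ✓; ∠UNM = 110.4° ✓; |NM| = 11.80 ✓; ∠NMS = 55.90° ✓; |MS| = 15.70 ✓; ∠MSF = 44.60° ✓; |SF| = 15.50 ✓; ∠SFB = 99.60° ✓; |FB| = 13.80 ✓; ∠FBT = 55.80° ✓; |BT| = 36.50 ✗.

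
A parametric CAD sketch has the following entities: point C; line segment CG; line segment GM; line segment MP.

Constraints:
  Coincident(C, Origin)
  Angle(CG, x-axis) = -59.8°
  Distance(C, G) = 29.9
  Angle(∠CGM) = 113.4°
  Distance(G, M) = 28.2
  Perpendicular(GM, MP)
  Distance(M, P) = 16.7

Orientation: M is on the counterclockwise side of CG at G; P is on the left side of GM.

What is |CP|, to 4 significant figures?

41.49

C is at the origin; CG runs at -59.8° with length 29.9, so G = 29.9·(cos -59.8°, sin -59.8°) = (15.04, -25.84). ∠CGM = 113.4°, so GM runs at -59.8° + (180° − 113.4°) = 6.800° from the x-axis; with |GM| = 28.2, M = G + 28.2·(cos 6.800°, sin 6.800°) = (43.04, -22.50). The perpendicularity gives MP at right angles to GM; with |MP| = 16.7 on the left of GM, P = M + 16.7·(-0.1184, 0.9930) = (41.06, -5.920). Then |CP| = |P − C| = 41.49.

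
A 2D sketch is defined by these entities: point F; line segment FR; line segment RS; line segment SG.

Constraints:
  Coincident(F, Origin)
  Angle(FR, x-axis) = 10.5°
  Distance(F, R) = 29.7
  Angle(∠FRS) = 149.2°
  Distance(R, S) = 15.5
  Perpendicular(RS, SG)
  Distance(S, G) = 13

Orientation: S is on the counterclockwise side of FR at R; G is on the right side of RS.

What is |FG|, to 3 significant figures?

49.8

∠FRS = 149.2°, so RS runs at 10.5° + (180° − 149.2°) = 41.3° from the x-axis; with |RS| = 15.5, S = R + 15.5·(cos 41.3°, sin 41.3°) = (40.8, 15.6). The perpendicularity gives SG at right angles to RS; with |SG| = 13.0 on the right of RS, G = S + 13.0·(0.660, -0.751) = (49.4, 5.88). Then |FG| = |G − F| = 49.8.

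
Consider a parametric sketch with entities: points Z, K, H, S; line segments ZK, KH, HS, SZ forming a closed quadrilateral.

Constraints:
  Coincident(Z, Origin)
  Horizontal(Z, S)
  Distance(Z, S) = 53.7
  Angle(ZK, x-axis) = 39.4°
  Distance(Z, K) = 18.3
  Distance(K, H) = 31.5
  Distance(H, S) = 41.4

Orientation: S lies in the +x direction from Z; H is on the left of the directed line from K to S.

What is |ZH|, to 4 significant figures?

49.54

Z is at the origin; ZS is horizontal with |ZS| = 53.7 and S in +x, so S = (53.7, 0). ZK runs at 39.4° with |ZK| = 18.3, so K = (14.14, 11.62). H is determined by |KH| = 31.5 and |HS| = 41.4 together: it lies at the intersection of circle(K, 31.5) and circle(S, 41.4). With |KS| = 41.23, the foot of the radical line on KS is 11.86 from K and the perpendicular offset is √(31.5² − 11.86²) = 29.18. Taking the left-of-KS solution: H = (33.74, 36.27).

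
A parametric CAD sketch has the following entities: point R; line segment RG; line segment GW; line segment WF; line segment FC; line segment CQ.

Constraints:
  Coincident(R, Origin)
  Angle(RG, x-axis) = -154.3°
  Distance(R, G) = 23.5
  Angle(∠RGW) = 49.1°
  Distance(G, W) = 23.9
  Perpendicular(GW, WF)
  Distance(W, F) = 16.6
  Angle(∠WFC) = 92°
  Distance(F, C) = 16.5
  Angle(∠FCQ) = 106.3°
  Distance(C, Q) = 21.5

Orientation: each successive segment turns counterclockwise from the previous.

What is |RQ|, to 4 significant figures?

25.65

∠WFC = 92.0° gives FC at 154.6° from the x-axis; with |FC| = 16.5, C = (-7.553, 2.629). ∠FCQ = 106.3° gives CQ at -131.7° from the x-axis; with |CQ| = 21.5, Q = (-21.86, -13.42). Then |RQ| = |Q − R| = 25.65.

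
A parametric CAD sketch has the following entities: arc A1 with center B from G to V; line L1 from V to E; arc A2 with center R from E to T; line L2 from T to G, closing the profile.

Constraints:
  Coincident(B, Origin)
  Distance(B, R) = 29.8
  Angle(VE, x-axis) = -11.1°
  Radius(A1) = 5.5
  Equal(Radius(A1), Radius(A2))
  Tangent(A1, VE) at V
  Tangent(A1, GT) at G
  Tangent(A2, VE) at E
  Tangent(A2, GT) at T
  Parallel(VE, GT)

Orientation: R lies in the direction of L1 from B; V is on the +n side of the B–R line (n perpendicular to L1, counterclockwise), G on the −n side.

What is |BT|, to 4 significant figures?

30.30

Tangency of A1 to both parallel lines with radius 5.5 puts V and G at B ± 5.5·n: V = (1.059, 5.397), G = (-1.059, -5.397). Equal radii place E and T the same way about R: E = R + 5.5·n = (30.30, -0.3400), T = R − 5.5·n = (28.18, -11.13). Then |BT| = |T − B| = 30.30.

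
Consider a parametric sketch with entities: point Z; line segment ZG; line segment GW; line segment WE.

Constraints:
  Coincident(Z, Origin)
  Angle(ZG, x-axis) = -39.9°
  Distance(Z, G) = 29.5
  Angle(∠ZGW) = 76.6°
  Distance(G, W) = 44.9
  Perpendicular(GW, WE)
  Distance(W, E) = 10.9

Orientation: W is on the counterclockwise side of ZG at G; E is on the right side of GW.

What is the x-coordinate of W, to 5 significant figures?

42.666

Z is at the origin; ZG runs at -39.9° with length 29.5, so G = 29.5·(cos -39.9°, sin -39.9°) = (22.631, -18.923). ∠ZGW = 76.6°, so GW runs at -39.9° + (180° − 76.6°) = 63.500° from the x-axis; with |GW| = 44.9, W = G + 44.9·(cos 63.500°, sin 63.500°) = (42.666, 21.260). So W.x = 42.666.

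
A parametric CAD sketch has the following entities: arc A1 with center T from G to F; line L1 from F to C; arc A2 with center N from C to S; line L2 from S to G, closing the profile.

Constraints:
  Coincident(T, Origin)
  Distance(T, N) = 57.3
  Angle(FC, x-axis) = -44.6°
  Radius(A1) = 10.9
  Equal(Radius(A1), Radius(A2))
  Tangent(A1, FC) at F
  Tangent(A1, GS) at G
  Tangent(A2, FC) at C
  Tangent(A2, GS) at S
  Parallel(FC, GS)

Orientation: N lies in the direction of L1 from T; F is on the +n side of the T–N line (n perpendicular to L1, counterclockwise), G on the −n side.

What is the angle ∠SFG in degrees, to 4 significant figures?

69.17°

The slot axis is L1's direction at -44.6°, so u = (cos -44.6°, sin -44.6°) = (0.7120, -0.7022) and n = (−sin -44.6°, cos -44.6°) = (0.7022, 0.7120). T is at the origin and N lies 57.3 along u from T, so N = 57.3·u = (40.80, -40.23). Tangency of A1 to both parallel lines with radius 10.9 puts F and G at T ± 10.9·n: F = (7.653, 7.761), G = (-7.653, -7.761). Equal radii place C and S the same way about N: C = N + 10.9·n = (48.45, -32.47), S = N − 10.9·n = (33.15, -47.99). Then cos ∠SFG = FS·FG / (|FS||FG|), giving 69.17°.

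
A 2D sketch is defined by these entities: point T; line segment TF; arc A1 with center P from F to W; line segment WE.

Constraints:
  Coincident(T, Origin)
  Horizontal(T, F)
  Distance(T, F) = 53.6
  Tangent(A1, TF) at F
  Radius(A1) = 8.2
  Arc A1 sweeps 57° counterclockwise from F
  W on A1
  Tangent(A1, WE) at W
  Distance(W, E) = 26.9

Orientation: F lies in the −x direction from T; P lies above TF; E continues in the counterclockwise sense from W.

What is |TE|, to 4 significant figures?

41.47

T is at the origin; TF is horizontal with |TF| = 53.6 and F on the −x side, so F = (-53.60, 0.000). Tangency of A1 to TF means the radius PF is perpendicular to TF, so P = F + (0, 8.2) = (-53.60, 8.200). On A1, F sits at bearing -90° from P; a 57° counterclockwise sweep puts W at bearing -33°, so W = P + 8.2·(cos -33°, sin -33°) = (-46.72, 3.734). A1 meets WE tangentially, so PW is at right angles to WE, so WE runs along (−sin -33°, cos -33°); with |WE| = 26.9, E = (-32.07, 26.29). Then |TE| = |E − T| = 41.47.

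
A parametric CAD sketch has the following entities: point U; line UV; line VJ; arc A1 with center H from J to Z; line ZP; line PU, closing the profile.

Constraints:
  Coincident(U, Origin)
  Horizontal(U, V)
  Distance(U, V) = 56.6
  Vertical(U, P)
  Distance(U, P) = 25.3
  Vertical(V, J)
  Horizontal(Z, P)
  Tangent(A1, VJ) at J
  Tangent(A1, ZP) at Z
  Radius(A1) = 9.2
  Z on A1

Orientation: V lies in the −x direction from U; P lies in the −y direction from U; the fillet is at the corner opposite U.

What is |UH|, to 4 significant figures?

50.06

U is at the origin; UV is horizontal with |UV| = 56.6 and V on the −x side, so V = (-56.60, 0.000). U and P share the same x with |UP| = 25.3 and P on the −y side, so P = (0.000, -25.30). The virtual corner opposite U is at (-56.60, -25.30). Tangency of A1 to VJ means the radius HJ is perpendicular to VJ and the tangent condition forces HZ to be normal to ZP, with radius 9.2, so the center H sits 9.2 in from both sides at H = (-47.40, -16.10). Then |UH| = |H − U| = 50.06.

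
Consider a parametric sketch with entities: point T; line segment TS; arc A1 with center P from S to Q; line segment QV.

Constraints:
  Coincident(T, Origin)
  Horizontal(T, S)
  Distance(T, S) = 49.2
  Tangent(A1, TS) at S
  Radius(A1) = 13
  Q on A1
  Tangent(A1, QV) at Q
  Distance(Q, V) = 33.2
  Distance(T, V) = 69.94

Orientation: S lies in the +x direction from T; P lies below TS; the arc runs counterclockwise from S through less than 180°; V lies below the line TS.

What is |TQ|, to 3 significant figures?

41.4

T is at the origin; T and S share the same y with |TS| = 49.2 and S on the +x side, so S = (49.2, 0.00). A1 meets TS tangentially, so PS is at right angles to TS, so P = S + (0, -13) = (49.2, -13.0). Since PQ ⟂ QV (tangency), |PV| = √(13.0² + 33.2²) = 35.7 regardless of where Q sits on A1. So V lies on both circle(T, 69.94) and circle(P, 35.7); the below-TS intersection is V = (50.3, -48.6). Q is the foot of the tangent from V: Q = (37.2, -18.1).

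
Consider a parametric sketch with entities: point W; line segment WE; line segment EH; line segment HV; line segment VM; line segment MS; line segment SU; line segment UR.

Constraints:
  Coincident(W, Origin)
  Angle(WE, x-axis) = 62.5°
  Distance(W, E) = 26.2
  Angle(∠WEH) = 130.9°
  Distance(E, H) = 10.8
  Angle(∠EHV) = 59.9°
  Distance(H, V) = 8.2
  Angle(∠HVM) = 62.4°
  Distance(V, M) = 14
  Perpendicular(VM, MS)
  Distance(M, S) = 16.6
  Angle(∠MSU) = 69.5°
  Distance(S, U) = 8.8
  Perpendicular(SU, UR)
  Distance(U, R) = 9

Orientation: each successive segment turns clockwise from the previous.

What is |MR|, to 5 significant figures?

7.1976

∠MSU = 69.5° gives SU at -64.800° from the x-axis; with |SU| = 8.8, U = (25.568, 31.584). SU is perpendicular to UR, so UR runs at -154.80°; with |UR| = 9.0, R = (17.425, 27.752). Then |MR| = |R − M| = 7.1976.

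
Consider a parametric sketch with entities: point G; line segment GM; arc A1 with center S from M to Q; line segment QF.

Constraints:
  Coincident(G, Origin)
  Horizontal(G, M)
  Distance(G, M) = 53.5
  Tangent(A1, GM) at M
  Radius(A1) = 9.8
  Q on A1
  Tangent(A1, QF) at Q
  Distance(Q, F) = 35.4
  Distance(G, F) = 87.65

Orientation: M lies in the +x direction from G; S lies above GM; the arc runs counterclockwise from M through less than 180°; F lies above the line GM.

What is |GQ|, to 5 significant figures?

62.004

G is at the origin; GM is horizontal with |GM| = 53.5 and M on the +x side, so M = (53.500, 0.0000). Since A1 is tangent to GM there, SM ⟂ GM, so S = M + (0, 9.8) = (53.500, 9.8000). Since SQ ⟂ QF (tangency), |SF| = √(9.8² + 35.4²) = 36.731 regardless of where Q sits on A1. So F lies on both circle(G, 87.65) and circle(S, 36.731); the above-GM intersection is F = (80.476, 34.730). Q is the foot of the tangent from F: Q = (61.830, 4.6383).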